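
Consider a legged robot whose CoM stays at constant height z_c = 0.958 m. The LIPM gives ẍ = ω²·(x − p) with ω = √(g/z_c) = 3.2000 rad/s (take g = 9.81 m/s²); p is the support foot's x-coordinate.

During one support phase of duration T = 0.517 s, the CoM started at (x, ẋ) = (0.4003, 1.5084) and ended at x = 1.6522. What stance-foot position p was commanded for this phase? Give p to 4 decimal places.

p = 0.3627

ωT = 3.2000·0.517 = 1.654400; cosh(ωT) = 2.710574, sinh(ωT) = 2.519367
x(T) = p + (x₀−p)·cosh(ωT) + (ẋ₀/ω)·sinh(ωT) ⇒ p·(1 − cosh) = x(T) − x₀·cosh − (ẋ₀/ω)·sinh
numerator   = 1.6522 − (0.4003)·2.710574 − (1.5084/3.2000)·2.519367 = -0.620409
denominator = 1 − 2.710574 = -1.710574
p = -0.620409 / -1.710574 = 0.3627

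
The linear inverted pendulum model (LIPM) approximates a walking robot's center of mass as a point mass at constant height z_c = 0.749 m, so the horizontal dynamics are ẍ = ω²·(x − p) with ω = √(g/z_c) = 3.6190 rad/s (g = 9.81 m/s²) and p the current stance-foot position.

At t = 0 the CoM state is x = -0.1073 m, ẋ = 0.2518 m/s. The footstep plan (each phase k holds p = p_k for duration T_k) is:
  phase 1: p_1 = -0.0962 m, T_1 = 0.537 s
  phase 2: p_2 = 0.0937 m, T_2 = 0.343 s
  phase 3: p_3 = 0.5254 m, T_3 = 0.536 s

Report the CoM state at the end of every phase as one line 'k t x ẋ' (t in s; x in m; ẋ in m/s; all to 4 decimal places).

phase 1: p=-0.0962, T=0.537, ωT=1.943403, cosh=3.562844, sinh=3.419628; start (x,ẋ)=(-0.107300, 0.251800) → end (x,ẋ)=(0.102181, 0.759755)
phase 2: p=0.0937, T=0.343, ωT=1.241317, cosh=1.874585, sinh=1.585582; start (x,ẋ)=(0.102181, 0.759755) → end (x,ẋ)=(0.442467, 1.472889)
phase 3: p=0.5254, T=0.536, ωT=1.939784, cosh=3.550492, sinh=3.406757; start (x,ẋ)=(0.442467, 1.472889) → end (x,ẋ)=(1.617455, 4.206992)

1 0.5370 0.1022 0.7598
2 0.8800 0.4425 1.4729
3 1.4160 1.6175 4.2070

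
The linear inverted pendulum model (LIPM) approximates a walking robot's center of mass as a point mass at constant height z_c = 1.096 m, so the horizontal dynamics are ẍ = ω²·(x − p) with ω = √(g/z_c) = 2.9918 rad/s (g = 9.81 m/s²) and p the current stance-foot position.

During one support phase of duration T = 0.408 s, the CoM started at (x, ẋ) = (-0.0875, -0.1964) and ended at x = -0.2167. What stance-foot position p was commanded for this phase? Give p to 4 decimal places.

ωT = 2.9918·0.408 = 1.220654; cosh(ωT) = 1.842221, sinh(ωT) = 1.547184
x(T) = p + (x₀−p)·cosh(ωT) + (ẋ₀/ω)·sinh(ωT) ⇒ p·(1 − cosh) = x(T) − x₀·cosh − (ẋ₀/ω)·sinh
numerator   = -0.2167 − (-0.0875)·1.842221 − (-0.1964/2.9918)·1.547184 = 0.046061
denominator = 1 − 1.842221 = -0.842221
p = 0.046061 / -0.842221 = -0.0547

p = -0.0547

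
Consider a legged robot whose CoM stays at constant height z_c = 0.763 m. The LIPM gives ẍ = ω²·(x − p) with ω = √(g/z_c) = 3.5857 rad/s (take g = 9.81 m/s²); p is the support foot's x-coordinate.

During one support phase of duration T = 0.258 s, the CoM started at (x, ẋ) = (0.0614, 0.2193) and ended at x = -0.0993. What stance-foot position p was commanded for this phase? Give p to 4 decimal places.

p = 0.5528

ωT = 3.5857·0.258 = 0.925111; cosh(ωT) = 1.459317, sinh(ωT) = 1.062830
x(T) = p + (x₀−p)·cosh(ωT) + (ẋ₀/ω)·sinh(ωT) ⇒ p·(1 − cosh) = x(T) − x₀·cosh − (ẋ₀/ω)·sinh
numerator   = -0.0993 − (0.0614)·1.459317 − (0.2193/3.5857)·1.062830 = -0.253904
denominator = 1 − 1.459317 = -0.459317
p = -0.253904 / -0.459317 = 0.5528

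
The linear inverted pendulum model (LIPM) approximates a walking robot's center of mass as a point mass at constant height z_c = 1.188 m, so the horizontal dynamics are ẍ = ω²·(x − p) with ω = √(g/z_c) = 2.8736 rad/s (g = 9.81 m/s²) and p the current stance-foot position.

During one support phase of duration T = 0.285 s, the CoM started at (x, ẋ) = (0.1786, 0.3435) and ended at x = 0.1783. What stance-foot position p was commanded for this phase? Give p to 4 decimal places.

ωT = 2.8736·0.285 = 0.818976; cosh(ωT) = 1.354529, sinh(ωT) = 0.913647
x(T) = p + (x₀−p)·cosh(ωT) + (ẋ₀/ω)·sinh(ωT) ⇒ p·(1 − cosh) = x(T) − x₀·cosh − (ẋ₀/ω)·sinh
numerator   = 0.1783 − (0.1786)·1.354529 − (0.3435/2.8736)·0.913647 = -0.172833
denominator = 1 − 1.354529 = -0.354529
p = -0.172833 / -0.354529 = 0.4875

p = 0.4875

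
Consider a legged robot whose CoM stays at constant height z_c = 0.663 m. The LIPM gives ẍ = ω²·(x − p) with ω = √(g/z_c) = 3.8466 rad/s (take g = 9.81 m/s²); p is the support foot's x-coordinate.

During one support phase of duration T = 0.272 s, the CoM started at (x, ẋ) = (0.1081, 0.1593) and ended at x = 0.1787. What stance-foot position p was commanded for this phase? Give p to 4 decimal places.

ωT = 3.8466·0.272 = 1.046275; cosh(ωT) = 1.599135, sinh(ωT) = 1.247892
x(T) = p + (x₀−p)·cosh(ωT) + (ẋ₀/ω)·sinh(ωT) ⇒ p·(1 − cosh) = x(T) − x₀·cosh − (ẋ₀/ω)·sinh
numerator   = 0.1787 − (0.1081)·1.599135 − (0.1593/3.8466)·1.247892 = -0.045846
denominator = 1 − 1.599135 = -0.599135
p = -0.045846 / -0.599135 = 0.0765

p = 0.0765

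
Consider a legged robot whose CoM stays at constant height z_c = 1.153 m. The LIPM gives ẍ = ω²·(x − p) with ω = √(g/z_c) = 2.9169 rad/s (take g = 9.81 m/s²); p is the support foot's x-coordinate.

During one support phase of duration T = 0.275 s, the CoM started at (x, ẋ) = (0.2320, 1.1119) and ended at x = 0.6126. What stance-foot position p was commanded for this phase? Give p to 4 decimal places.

ωT = 2.9169·0.275 = 0.802148; cosh(ωT) = 1.339345, sinh(ωT) = 0.890980
x(T) = p + (x₀−p)·cosh(ωT) + (ẋ₀/ω)·sinh(ωT) ⇒ p·(1 − cosh) = x(T) − x₀·cosh − (ẋ₀/ω)·sinh
numerator   = 0.6126 − (0.2320)·1.339345 − (1.1119/2.9169)·0.890980 = -0.037763
denominator = 1 − 1.339345 = -0.339345
p = -0.037763 / -0.339345 = 0.1113

p = 0.1113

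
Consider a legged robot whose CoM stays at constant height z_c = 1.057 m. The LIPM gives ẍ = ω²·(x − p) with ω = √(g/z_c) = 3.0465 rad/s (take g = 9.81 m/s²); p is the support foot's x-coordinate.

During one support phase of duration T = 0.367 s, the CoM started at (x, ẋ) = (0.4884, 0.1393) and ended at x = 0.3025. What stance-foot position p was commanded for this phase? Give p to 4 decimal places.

ωT = 3.0465·0.367 = 1.118065; cosh(ωT) = 1.692921, sinh(ωT) = 1.366010
x(T) = p + (x₀−p)·cosh(ωT) + (ẋ₀/ω)·sinh(ωT) ⇒ p·(1 − cosh) = x(T) − x₀·cosh − (ẋ₀/ω)·sinh
numerator   = 0.3025 − (0.4884)·1.692921 − (0.1393/3.0465)·1.366010 = -0.586783
denominator = 1 − 1.692921 = -0.692921
p = -0.586783 / -0.692921 = 0.8468

p = 0.8468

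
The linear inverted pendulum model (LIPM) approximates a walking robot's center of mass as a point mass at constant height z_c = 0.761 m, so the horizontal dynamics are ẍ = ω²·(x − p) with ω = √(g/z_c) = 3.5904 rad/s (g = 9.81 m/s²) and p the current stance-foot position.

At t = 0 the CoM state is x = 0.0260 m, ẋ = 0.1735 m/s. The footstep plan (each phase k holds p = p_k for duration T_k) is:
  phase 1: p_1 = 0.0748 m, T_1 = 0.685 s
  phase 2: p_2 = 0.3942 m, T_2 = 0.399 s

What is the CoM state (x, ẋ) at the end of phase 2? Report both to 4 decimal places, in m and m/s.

x = -0.3256, ẋ = -2.3037

phase 1: p=0.0748, T=0.685, ωT=2.459424, cosh=5.891778, sinh=5.806294; start (x,ẋ)=(0.026000, 0.173500) → end (x,ẋ)=(0.067861, 0.004894)
phase 2: p=0.3942, T=0.399, ωT=1.432570, cosh=2.214073, sinh=1.975378; start (x,ẋ)=(0.067861, 0.004894) → end (x,ẋ)=(-0.325647, -2.303693)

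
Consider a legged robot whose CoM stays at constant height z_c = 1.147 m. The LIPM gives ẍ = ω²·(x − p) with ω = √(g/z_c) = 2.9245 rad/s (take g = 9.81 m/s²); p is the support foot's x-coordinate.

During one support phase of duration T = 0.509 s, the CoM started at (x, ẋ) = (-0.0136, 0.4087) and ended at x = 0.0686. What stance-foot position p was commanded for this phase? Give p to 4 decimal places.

p = 0.1457

ωT = 2.9245·0.509 = 1.488571; cosh(ωT) = 2.328226, sinh(ωT) = 2.102531
x(T) = p + (x₀−p)·cosh(ωT) + (ẋ₀/ω)·sinh(ωT) ⇒ p·(1 − cosh) = x(T) − x₀·cosh − (ẋ₀/ω)·sinh
numerator   = 0.0686 − (-0.0136)·2.328226 − (0.4087/2.9245)·2.102531 = -0.193566
denominator = 1 − 2.328226 = -1.328226
p = -0.193566 / -1.328226 = 0.1457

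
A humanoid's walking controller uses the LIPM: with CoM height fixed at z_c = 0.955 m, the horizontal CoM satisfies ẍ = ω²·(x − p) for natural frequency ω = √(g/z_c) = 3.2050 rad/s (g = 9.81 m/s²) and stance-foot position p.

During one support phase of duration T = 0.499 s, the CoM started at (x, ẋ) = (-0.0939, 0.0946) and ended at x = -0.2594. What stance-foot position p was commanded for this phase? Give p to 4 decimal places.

p = 0.0556

ωT = 3.2050·0.499 = 1.599295; cosh(ωT) = 2.575790, sinh(ωT) = 2.373751
x(T) = p + (x₀−p)·cosh(ωT) + (ẋ₀/ω)·sinh(ωT) ⇒ p·(1 − cosh) = x(T) − x₀·cosh − (ẋ₀/ω)·sinh
numerator   = -0.2594 − (-0.0939)·2.575790 − (0.0946/3.2050)·2.373751 = -0.087598
denominator = 1 − 2.575790 = -1.575790
p = -0.087598 / -1.575790 = 0.0556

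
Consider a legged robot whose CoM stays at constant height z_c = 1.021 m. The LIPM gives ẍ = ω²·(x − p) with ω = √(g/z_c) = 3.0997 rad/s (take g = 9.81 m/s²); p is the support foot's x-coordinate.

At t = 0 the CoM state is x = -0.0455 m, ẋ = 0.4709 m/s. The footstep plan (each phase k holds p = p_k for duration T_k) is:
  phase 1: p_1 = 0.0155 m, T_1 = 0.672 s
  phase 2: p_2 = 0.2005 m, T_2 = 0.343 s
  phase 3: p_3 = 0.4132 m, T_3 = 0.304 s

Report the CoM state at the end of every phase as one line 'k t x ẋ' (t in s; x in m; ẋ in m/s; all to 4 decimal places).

phase 1: p=0.0155, T=0.672, ωT=2.082998, cosh=4.076531, sinh=3.951975; start (x,ẋ)=(-0.045500, 0.470900) → end (x,ẋ)=(0.367207, 1.172392)
phase 2: p=0.2005, T=0.343, ωT=1.063197, cosh=1.620482, sinh=1.275132; start (x,ẋ)=(0.367207, 1.172392) → end (x,ẋ)=(0.952937, 2.558756)
phase 3: p=0.4132, T=0.304, ωT=0.942309, cosh=1.477813, sinh=1.088086; start (x,ẋ)=(0.952937, 2.558756) → end (x,ẋ)=(2.109028, 5.601753)

1 0.6720 0.3672 1.1724
2 1.0150 0.9529 2.5588
3 1.3190 2.1090 5.6018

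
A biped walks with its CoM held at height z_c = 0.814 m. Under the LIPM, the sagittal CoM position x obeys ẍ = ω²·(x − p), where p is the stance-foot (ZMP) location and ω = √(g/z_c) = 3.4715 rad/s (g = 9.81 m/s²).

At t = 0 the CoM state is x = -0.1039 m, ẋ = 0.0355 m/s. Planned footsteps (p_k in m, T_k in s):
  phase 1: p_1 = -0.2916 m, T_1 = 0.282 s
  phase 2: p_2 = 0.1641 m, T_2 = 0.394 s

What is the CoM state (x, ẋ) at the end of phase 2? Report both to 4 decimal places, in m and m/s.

phase 1: p=-0.2916, T=0.282, ωT=0.978963, cosh=1.518698, sinh=1.142997; start (x,ẋ)=(-0.103900, 0.035500) → end (x,ẋ)=(0.005148, 0.798691)
phase 2: p=0.1641, T=0.394, ωT=1.367771, cosh=2.090631, sinh=1.835957; start (x,ẋ)=(0.005148, 0.798691) → end (x,ẋ)=(0.254190, 0.656684)

x = 0.2542, ẋ = 0.6567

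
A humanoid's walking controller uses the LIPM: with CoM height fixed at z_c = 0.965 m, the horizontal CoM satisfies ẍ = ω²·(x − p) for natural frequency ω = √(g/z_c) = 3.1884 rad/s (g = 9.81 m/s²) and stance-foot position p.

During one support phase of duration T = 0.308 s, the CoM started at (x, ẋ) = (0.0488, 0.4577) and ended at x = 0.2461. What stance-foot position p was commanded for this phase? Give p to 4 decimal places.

ωT = 3.1884·0.308 = 0.982027; cosh(ωT) = 1.522207, sinh(ωT) = 1.147656
x(T) = p + (x₀−p)·cosh(ωT) + (ẋ₀/ω)·sinh(ωT) ⇒ p·(1 − cosh) = x(T) − x₀·cosh − (ẋ₀/ω)·sinh
numerator   = 0.2461 − (0.0488)·1.522207 − (0.4577/3.1884)·1.147656 = 0.007068
denominator = 1 − 1.522207 = -0.522207
p = 0.007068 / -0.522207 = -0.0135

p = -0.0135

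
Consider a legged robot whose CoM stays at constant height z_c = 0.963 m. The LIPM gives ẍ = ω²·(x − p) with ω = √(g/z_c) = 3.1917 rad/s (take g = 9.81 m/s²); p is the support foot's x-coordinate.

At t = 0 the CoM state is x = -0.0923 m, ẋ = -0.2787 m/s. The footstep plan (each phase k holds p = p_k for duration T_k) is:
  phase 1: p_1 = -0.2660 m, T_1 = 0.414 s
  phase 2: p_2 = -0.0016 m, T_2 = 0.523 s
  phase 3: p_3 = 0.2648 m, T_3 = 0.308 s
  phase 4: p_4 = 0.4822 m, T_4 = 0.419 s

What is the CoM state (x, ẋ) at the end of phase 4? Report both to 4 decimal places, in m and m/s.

x = 0.2736, ẋ = -0.3886

phase 1: p=-0.2660, T=0.414, ωT=1.321364, cosh=2.007651, sinh=1.740879; start (x,ẋ)=(-0.092300, -0.278700) → end (x,ẋ)=(-0.069285, 0.405608)
phase 2: p=-0.0016, T=0.523, ωT=1.669259, cosh=2.748310, sinh=2.559923; start (x,ẋ)=(-0.069285, 0.405608) → end (x,ẋ)=(0.137701, 0.561716)
phase 3: p=0.2648, T=0.308, ωT=0.983044, cosh=1.523374, sinh=1.149204; start (x,ẋ)=(0.137701, 0.561716) → end (x,ẋ)=(0.273432, 0.389516)
phase 4: p=0.4822, T=0.419, ωT=1.337322, cosh=2.035689, sinh=1.773142; start (x,ẋ)=(0.273432, 0.389516) → end (x,ẋ)=(0.273609, -0.388552)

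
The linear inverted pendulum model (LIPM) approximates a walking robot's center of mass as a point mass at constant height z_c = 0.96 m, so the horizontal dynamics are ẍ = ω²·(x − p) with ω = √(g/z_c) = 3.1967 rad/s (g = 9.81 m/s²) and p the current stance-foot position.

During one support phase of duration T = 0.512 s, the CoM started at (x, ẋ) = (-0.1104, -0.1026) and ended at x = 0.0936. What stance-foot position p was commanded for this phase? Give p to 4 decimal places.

p = -0.2804

ωT = 3.1967·0.512 = 1.636710; cosh(ωT) = 2.666429, sinh(ωT) = 2.471810
x(T) = p + (x₀−p)·cosh(ωT) + (ẋ₀/ω)·sinh(ωT) ⇒ p·(1 − cosh) = x(T) − x₀·cosh − (ẋ₀/ω)·sinh
numerator   = 0.0936 − (-0.1104)·2.666429 − (-0.1026/3.1967)·2.471810 = 0.467308
denominator = 1 − 2.666429 = -1.666429
p = 0.467308 / -1.666429 = -0.2804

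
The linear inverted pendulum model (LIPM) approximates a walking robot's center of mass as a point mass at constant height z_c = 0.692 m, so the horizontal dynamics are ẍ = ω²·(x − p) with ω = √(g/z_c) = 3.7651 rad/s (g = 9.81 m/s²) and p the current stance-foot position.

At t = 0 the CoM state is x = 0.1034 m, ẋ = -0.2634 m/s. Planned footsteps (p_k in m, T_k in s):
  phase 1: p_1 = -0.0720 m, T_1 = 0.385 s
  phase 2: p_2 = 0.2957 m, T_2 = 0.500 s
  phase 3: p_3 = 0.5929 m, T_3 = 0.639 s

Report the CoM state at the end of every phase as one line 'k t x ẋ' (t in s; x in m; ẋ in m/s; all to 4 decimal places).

phase 1: p=-0.0720, T=0.385, ωT=1.449564, cosh=2.247963, sinh=2.013291; start (x,ẋ)=(0.103400, -0.263400) → end (x,ẋ)=(0.181446, 0.737461)
phase 2: p=0.2957, T=0.500, ωT=1.882550, cosh=3.361220, sinh=3.209018; start (x,ẋ)=(0.181446, 0.737461) → end (x,ẋ)=(0.540211, 1.098324)
phase 3: p=0.5929, T=0.639, ωT=2.405899, cosh=5.589289, sinh=5.499104; start (x,ẋ)=(0.540211, 1.098324) → end (x,ẋ)=(1.902558, 5.047936)

1 0.3850 0.1814 0.7375
2 0.8850 0.5402 1.0983
3 1.5240 1.9026 5.0479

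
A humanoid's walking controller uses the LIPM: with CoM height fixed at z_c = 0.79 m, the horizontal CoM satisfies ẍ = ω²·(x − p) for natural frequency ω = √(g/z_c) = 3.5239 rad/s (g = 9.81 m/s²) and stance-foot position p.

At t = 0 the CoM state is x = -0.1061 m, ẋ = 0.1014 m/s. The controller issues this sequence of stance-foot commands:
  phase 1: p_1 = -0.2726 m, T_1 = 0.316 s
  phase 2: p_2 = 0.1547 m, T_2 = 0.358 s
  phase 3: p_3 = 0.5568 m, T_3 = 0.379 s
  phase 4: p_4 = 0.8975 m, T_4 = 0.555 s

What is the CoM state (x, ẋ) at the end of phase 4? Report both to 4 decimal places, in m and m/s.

phase 1: p=-0.2726, T=0.316, ωT=1.113552, cosh=1.686774, sinh=1.358383; start (x,ẋ)=(-0.106100, 0.101400) → end (x,ẋ)=(0.047335, 0.968042)
phase 2: p=0.1547, T=0.358, ωT=1.261556, cosh=1.907062, sinh=1.623850; start (x,ẋ)=(0.047335, 0.968042) → end (x,ẋ)=(0.396032, 1.231745)
phase 3: p=0.5568, T=0.379, ωT=1.335558, cosh=2.032564, sinh=1.769553; start (x,ẋ)=(0.396032, 1.231745) → end (x,ẋ)=(0.848560, 1.501098)
phase 4: p=0.8975, T=0.555, ωT=1.955765, cosh=3.605389, sinh=3.463933; start (x,ẋ)=(0.848560, 1.501098) → end (x,ẋ)=(2.196604, 4.814650)

x = 2.1966, ẋ = 4.8146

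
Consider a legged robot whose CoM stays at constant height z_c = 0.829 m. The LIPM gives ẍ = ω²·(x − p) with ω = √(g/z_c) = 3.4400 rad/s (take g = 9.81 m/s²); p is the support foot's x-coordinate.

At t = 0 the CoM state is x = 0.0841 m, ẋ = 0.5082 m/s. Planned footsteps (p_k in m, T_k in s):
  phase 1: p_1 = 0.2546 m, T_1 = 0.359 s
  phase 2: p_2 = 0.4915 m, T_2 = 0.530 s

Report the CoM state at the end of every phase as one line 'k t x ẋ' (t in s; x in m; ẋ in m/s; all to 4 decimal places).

phase 1: p=0.2546, T=0.359, ωT=1.234960, cosh=1.864544, sinh=1.573697; start (x,ẋ)=(0.084100, 0.508200) → end (x,ẋ)=(0.169182, 0.024556)
phase 2: p=0.4915, T=0.530, ωT=1.823200, cosh=3.176574, sinh=3.015066; start (x,ẋ)=(0.169182, 0.024556) → end (x,ẋ)=(-0.510845, -3.265026)

1 0.3590 0.1692 0.0246
2 0.8890 -0.5108 -3.2650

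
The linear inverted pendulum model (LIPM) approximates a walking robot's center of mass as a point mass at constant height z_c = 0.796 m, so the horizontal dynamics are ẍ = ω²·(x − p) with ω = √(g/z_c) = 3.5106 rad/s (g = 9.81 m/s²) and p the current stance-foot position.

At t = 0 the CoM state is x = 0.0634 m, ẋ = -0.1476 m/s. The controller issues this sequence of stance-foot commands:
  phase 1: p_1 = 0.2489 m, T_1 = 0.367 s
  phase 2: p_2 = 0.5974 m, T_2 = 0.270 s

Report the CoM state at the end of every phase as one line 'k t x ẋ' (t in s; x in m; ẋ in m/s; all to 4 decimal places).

phase 1: p=0.2489, T=0.367, ωT=1.288390, cosh=1.951329, sinh=1.675614; start (x,ẋ)=(0.063400, -0.147600) → end (x,ẋ)=(-0.183521, -1.379204)
phase 2: p=0.5974, T=0.270, ωT=0.947862, cosh=1.483878, sinh=1.096309; start (x,ẋ)=(-0.183521, -1.379204) → end (x,ẋ)=(-0.992097, -5.052104)

1 0.3670 -0.1835 -1.3792
2 0.6370 -0.9921 -5.0521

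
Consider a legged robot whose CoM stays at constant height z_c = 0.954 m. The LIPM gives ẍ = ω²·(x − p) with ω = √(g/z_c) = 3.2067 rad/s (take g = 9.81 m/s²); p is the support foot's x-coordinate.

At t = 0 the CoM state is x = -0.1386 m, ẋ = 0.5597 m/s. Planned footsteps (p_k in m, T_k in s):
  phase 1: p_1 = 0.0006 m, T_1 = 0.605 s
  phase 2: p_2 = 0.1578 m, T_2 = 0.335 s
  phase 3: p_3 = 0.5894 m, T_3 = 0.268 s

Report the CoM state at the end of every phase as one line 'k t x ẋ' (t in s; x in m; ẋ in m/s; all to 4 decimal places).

1 0.6050 0.1010 0.4666
2 0.9400 0.2532 0.5274
3 1.2080 0.2805 -0.3106

phase 1: p=0.0006, T=0.605, ωT=1.940054, cosh=3.551410, sinh=3.407714; start (x,ẋ)=(-0.138600, 0.559700) → end (x,ẋ)=(0.101029, 0.466614)
phase 2: p=0.1578, T=0.335, ωT=1.074245, cosh=1.634668, sinh=1.293112; start (x,ẋ)=(0.101029, 0.466614) → end (x,ẋ)=(0.253162, 0.527350)
phase 3: p=0.5894, T=0.268, ωT=0.859396, cosh=1.392575, sinh=0.969157; start (x,ẋ)=(0.253162, 0.527350) → end (x,ẋ)=(0.280543, -0.310586)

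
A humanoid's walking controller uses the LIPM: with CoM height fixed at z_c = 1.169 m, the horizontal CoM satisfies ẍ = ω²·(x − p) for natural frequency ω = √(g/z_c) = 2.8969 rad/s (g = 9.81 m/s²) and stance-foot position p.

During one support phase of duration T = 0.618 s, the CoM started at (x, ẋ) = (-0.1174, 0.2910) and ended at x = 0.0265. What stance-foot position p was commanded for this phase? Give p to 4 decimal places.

p = -0.0459

ωT = 2.8969·0.618 = 1.790284; cosh(ωT) = 3.079034, sinh(ωT) = 2.912121
x(T) = p + (x₀−p)·cosh(ωT) + (ẋ₀/ω)·sinh(ωT) ⇒ p·(1 − cosh) = x(T) − x₀·cosh − (ẋ₀/ω)·sinh
numerator   = 0.0265 − (-0.1174)·3.079034 − (0.2910/2.8969)·2.912121 = 0.095450
denominator = 1 − 3.079034 = -2.079034
p = 0.095450 / -2.079034 = -0.0459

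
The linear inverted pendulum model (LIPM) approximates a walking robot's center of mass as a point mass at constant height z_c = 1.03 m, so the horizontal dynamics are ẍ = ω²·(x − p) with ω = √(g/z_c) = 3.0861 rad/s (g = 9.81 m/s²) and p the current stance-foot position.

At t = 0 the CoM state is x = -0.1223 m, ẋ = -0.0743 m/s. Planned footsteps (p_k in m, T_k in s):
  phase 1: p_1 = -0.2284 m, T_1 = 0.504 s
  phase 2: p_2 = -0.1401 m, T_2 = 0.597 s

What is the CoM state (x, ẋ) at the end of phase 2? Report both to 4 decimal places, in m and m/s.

phase 1: p=-0.2284, T=0.504, ωT=1.555394, cosh=2.474030, sinh=2.262924; start (x,ẋ)=(-0.122300, -0.074300) → end (x,ẋ)=(-0.020387, 0.557141)
phase 2: p=-0.1401, T=0.597, ωT=1.842402, cosh=3.235058, sinh=3.076621; start (x,ẋ)=(-0.020387, 0.557141) → end (x,ẋ)=(0.802608, 2.939030)

x = 0.8026, ẋ = 2.9390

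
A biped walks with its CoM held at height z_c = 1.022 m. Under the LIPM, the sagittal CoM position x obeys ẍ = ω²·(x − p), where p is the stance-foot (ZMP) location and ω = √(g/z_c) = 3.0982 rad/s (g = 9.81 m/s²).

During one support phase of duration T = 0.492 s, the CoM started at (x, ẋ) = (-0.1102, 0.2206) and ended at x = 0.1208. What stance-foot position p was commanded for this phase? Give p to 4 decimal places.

p = -0.1638

ωT = 3.0982·0.492 = 1.524314; cosh(ωT) = 2.404882, sinh(ωT) = 2.187112
x(T) = p + (x₀−p)·cosh(ωT) + (ẋ₀/ω)·sinh(ωT) ⇒ p·(1 − cosh) = x(T) − x₀·cosh − (ẋ₀/ω)·sinh
numerator   = 0.1208 − (-0.1102)·2.404882 − (0.2206/3.0982)·2.187112 = 0.230090
denominator = 1 − 2.404882 = -1.404882
p = 0.230090 / -1.404882 = -0.1638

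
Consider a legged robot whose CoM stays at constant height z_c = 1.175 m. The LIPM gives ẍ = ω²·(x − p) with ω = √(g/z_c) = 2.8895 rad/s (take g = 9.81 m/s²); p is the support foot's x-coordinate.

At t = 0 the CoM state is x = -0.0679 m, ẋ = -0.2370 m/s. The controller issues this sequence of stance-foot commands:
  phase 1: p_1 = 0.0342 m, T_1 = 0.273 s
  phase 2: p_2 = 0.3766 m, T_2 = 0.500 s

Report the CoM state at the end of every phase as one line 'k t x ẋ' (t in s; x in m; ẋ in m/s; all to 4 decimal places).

phase 1: p=0.0342, T=0.273, ωT=0.788834, cosh=1.327601, sinh=0.873227; start (x,ẋ)=(-0.067900, -0.237000) → end (x,ẋ)=(-0.172971, -0.572259)
phase 2: p=0.3766, T=0.500, ωT=1.444750, cosh=2.238298, sinh=2.002493; start (x,ẋ)=(-0.172971, -0.572259) → end (x,ẋ)=(-1.250093, -4.460817)

1 0.2730 -0.1730 -0.5723
2 0.7730 -1.2501 -4.4608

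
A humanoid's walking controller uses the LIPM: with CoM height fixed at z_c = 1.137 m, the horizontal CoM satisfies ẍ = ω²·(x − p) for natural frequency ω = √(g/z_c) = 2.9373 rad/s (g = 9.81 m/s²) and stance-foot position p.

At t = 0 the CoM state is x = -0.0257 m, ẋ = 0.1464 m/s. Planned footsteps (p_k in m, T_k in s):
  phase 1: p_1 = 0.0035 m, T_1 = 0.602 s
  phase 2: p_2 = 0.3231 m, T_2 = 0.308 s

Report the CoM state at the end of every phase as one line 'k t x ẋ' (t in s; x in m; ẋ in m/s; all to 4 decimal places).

phase 1: p=0.0035, T=0.602, ωT=1.768255, cosh=3.015623, sinh=2.844992; start (x,ẋ)=(-0.025700, 0.146400) → end (x,ẋ)=(0.057243, 0.197475)
phase 2: p=0.3231, T=0.308, ωT=0.904688, cosh=1.437915, sinh=1.033247; start (x,ẋ)=(0.057243, 0.197475) → end (x,ẋ)=(0.010285, -0.522913)

1 0.6020 0.0572 0.1975
2 0.9100 0.0103 -0.5229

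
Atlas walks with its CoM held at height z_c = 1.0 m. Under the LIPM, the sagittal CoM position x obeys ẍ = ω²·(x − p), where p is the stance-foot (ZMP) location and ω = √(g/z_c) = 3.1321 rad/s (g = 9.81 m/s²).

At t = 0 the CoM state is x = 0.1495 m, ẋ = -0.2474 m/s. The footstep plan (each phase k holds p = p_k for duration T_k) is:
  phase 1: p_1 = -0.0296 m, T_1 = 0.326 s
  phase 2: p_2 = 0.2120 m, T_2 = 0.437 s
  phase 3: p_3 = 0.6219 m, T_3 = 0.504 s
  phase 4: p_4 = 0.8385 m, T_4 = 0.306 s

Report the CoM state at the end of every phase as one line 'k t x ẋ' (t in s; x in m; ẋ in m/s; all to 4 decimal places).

phase 1: p=-0.0296, T=0.326, ωT=1.021065, cosh=1.568180, sinh=1.207969; start (x,ẋ)=(0.149500, -0.247400) → end (x,ẋ)=(0.155845, 0.289653)
phase 2: p=0.2120, T=0.437, ωT=1.368728, cosh=2.092389, sinh=1.837958; start (x,ẋ)=(0.155845, 0.289653) → end (x,ẋ)=(0.264475, 0.282804)
phase 3: p=0.6219, T=0.504, ωT=1.578578, cosh=2.527164, sinh=2.320895; start (x,ẋ)=(0.264475, 0.282804) → end (x,ẋ)=(-0.071813, -1.883529)
phase 4: p=0.8385, T=0.306, ωT=0.958423, cosh=1.495539, sinh=1.112041; start (x,ẋ)=(-0.071813, -1.883529) → end (x,ẋ)=(-1.191649, -5.987533)

1 0.3260 0.1558 0.2897
2 0.7630 0.2645 0.2828
3 1.2670 -0.0718 -1.8835
4 1.5730 -1.1916 -5.9875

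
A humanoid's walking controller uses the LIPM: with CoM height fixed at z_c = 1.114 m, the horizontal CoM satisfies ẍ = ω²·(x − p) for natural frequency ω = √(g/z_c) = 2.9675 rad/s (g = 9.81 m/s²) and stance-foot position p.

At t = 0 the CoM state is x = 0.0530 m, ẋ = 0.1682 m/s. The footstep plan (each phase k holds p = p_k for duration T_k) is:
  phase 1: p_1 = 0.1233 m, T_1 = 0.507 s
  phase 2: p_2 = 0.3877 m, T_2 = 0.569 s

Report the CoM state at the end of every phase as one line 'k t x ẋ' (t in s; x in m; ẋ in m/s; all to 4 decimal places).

1 0.5070 0.0785 -0.0491
2 1.0760 -0.5206 -2.5350

phase 1: p=0.1233, T=0.507, ωT=1.504522, cosh=2.362063, sinh=2.139940; start (x,ẋ)=(0.053000, 0.168200) → end (x,ẋ)=(0.078540, -0.049125)
phase 2: p=0.3877, T=0.569, ωT=1.688507, cosh=2.798097, sinh=2.613302; start (x,ẋ)=(0.078540, -0.049125) → end (x,ẋ)=(-0.520620, -2.534982)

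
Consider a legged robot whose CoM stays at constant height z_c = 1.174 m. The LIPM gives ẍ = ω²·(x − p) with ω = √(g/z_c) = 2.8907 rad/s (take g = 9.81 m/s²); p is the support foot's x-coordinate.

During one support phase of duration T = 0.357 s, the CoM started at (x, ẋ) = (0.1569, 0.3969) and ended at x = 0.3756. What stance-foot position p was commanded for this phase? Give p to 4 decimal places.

p = 0.0701

ωT = 2.8907·0.357 = 1.031980; cosh(ωT) = 1.581459, sinh(ωT) = 1.225158
x(T) = p + (x₀−p)·cosh(ωT) + (ẋ₀/ω)·sinh(ωT) ⇒ p·(1 − cosh) = x(T) − x₀·cosh − (ẋ₀/ω)·sinh
numerator   = 0.3756 − (0.1569)·1.581459 − (0.3969/2.8907)·1.225158 = -0.040748
denominator = 1 − 1.581459 = -0.581459
p = -0.040748 / -0.581459 = 0.0701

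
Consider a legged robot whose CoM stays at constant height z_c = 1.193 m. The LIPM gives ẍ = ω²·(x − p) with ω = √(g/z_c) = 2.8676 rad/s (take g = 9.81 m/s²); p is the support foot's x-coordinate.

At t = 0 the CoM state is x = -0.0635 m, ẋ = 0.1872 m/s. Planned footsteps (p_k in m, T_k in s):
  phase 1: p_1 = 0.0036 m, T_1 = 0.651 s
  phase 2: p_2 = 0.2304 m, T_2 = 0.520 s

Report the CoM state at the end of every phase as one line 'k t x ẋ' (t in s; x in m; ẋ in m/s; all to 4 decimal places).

1 0.6510 -0.0125 0.0125
2 1.1710 -0.3273 -1.4397

phase 1: p=0.0036, T=0.651, ωT=1.866808, cosh=3.311116, sinh=3.156500; start (x,ẋ)=(-0.063500, 0.187200) → end (x,ẋ)=(-0.012516, 0.012480)
phase 2: p=0.2304, T=0.520, ωT=1.491152, cosh=2.333662, sinh=2.108548; start (x,ẋ)=(-0.012516, 0.012480) → end (x,ẋ)=(-0.327308, -1.439662)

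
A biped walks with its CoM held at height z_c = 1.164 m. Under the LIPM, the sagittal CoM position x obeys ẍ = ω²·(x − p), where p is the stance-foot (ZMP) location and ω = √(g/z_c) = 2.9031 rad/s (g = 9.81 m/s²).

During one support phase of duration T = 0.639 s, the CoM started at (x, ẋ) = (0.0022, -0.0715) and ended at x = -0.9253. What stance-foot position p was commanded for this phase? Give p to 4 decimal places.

p = 0.3762

ωT = 2.9031·0.639 = 1.855081; cosh(ωT) = 3.274328, sinh(ωT) = 3.117888
x(T) = p + (x₀−p)·cosh(ωT) + (ẋ₀/ω)·sinh(ωT) ⇒ p·(1 − cosh) = x(T) − x₀·cosh − (ẋ₀/ω)·sinh
numerator   = -0.9253 − (0.0022)·3.274328 − (-0.0715/2.9031)·3.117888 = -0.855714
denominator = 1 − 3.274328 = -2.274328
p = -0.855714 / -2.274328 = 0.3762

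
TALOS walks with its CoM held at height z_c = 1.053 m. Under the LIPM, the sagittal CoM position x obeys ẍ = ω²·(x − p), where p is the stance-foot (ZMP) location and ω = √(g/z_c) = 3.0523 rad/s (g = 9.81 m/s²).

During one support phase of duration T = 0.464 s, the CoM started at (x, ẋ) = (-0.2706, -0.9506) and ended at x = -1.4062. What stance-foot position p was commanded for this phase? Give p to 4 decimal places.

ωT = 3.0523·0.464 = 1.416267; cosh(ωT) = 2.182162, sinh(ωT) = 1.939544
x(T) = p + (x₀−p)·cosh(ωT) + (ẋ₀/ω)·sinh(ωT) ⇒ p·(1 − cosh) = x(T) − x₀·cosh − (ẋ₀/ω)·sinh
numerator   = -1.4062 − (-0.2706)·2.182162 − (-0.9506/3.0523)·1.939544 = -0.211661
denominator = 1 − 2.182162 = -1.182162
p = -0.211661 / -1.182162 = 0.1790

p = 0.1790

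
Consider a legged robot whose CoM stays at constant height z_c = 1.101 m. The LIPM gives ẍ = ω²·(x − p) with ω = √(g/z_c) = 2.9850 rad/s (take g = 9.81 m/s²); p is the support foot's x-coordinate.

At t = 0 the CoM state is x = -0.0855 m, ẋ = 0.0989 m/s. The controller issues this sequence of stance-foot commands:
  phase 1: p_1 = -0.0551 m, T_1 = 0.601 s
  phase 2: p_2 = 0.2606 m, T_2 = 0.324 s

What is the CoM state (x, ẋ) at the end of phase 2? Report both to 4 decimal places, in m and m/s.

x = -0.1950, ẋ = -0.9898

phase 1: p=-0.0551, T=0.601, ωT=1.793985, cosh=3.089832, sinh=2.923536; start (x,ẋ)=(-0.085500, 0.098900) → end (x,ẋ)=(-0.052167, 0.040291)
phase 2: p=0.2606, T=0.324, ωT=0.967140, cosh=1.505290, sinh=1.125121; start (x,ẋ)=(-0.052167, 0.040291) → end (x,ẋ)=(-0.195019, -0.989775)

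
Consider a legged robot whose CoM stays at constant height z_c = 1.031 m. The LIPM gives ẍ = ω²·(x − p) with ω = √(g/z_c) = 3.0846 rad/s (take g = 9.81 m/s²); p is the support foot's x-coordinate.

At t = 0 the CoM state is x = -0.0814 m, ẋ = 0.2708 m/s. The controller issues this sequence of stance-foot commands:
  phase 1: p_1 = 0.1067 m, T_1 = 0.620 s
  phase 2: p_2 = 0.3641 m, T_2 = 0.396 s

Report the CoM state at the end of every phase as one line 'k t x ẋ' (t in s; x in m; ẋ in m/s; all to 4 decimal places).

phase 1: p=0.1067, T=0.620, ωT=1.912452, cosh=3.458693, sinh=3.310975; start (x,ẋ)=(-0.081400, 0.270800) → end (x,ẋ)=(-0.253206, -0.984458)
phase 2: p=0.3641, T=0.396, ωT=1.221502, cosh=1.843532, sinh=1.548745; start (x,ẋ)=(-0.253206, -0.984458) → end (x,ẋ)=(-1.268210, -4.763913)

1 0.6200 -0.2532 -0.9845
2 1.0160 -1.2682 -4.7639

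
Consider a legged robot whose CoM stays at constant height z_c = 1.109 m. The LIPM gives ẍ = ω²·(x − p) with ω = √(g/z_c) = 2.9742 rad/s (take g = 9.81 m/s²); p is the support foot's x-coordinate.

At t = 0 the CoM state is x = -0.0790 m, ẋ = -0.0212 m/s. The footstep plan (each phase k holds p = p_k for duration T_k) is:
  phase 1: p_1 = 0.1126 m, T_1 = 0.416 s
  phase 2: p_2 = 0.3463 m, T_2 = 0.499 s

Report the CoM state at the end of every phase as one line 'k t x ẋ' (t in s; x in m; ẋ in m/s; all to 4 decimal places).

phase 1: p=0.1126, T=0.416, ωT=1.237267, cosh=1.868179, sinh=1.578003; start (x,ẋ)=(-0.079000, -0.021200) → end (x,ẋ)=(-0.256591, -0.938841)
phase 2: p=0.3463, T=0.499, ωT=1.484126, cosh=2.318904, sinh=2.092204; start (x,ẋ)=(-0.256591, -0.938841) → end (x,ẋ)=(-1.712175, -5.928652)

1 0.4160 -0.2566 -0.9388
2 0.9150 -1.7122 -5.9287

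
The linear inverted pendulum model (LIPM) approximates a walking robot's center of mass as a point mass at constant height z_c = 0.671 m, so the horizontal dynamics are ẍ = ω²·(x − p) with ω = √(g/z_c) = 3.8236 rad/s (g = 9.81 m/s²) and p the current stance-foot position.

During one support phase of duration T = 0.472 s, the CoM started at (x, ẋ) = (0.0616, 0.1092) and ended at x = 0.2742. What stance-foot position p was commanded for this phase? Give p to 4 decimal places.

ωT = 3.8236·0.472 = 1.804739; cosh(ωT) = 3.121452, sinh(ωT) = 2.956934
x(T) = p + (x₀−p)·cosh(ωT) + (ẋ₀/ω)·sinh(ωT) ⇒ p·(1 − cosh) = x(T) − x₀·cosh − (ẋ₀/ω)·sinh
numerator   = 0.2742 − (0.0616)·3.121452 − (0.1092/3.8236)·2.956934 = -0.002530
denominator = 1 − 3.121452 = -2.121452
p = -0.002530 / -2.121452 = 0.0012

p = 0.0012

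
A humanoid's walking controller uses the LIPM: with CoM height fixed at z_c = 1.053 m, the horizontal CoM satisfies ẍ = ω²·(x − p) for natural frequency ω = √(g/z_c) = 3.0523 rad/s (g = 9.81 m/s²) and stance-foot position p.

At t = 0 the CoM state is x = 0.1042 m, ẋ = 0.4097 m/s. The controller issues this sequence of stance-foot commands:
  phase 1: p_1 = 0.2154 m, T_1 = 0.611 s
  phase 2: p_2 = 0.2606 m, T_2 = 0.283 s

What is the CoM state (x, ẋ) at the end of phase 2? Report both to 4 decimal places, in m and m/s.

phase 1: p=0.2154, T=0.611, ωT=1.864955, cosh=3.305275, sinh=3.150372; start (x,ẋ)=(0.104200, 0.409700) → end (x,ẋ)=(0.270717, 0.284885)
phase 2: p=0.2606, T=0.283, ωT=0.863801, cosh=1.396858, sinh=0.975302; start (x,ẋ)=(0.270717, 0.284885) → end (x,ẋ)=(0.365762, 0.428063)

x = 0.3658, ẋ = 0.4281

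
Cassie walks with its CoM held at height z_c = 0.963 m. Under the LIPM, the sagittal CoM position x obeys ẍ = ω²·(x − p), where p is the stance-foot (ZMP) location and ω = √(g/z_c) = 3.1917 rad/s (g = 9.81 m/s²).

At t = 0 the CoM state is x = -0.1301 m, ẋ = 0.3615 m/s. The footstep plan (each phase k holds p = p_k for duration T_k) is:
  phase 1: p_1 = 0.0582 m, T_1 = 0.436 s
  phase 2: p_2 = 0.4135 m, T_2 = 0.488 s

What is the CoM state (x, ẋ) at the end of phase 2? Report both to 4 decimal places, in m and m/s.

x = -1.1914, ẋ = -4.8329

phase 1: p=0.0582, T=0.436, ωT=1.391581, cosh=2.134943, sinh=1.886261; start (x,ẋ)=(-0.130100, 0.361500) → end (x,ẋ)=(-0.130167, -0.361856)
phase 2: p=0.4135, T=0.488, ωT=1.557550, cosh=2.478913, sinh=2.268261; start (x,ẋ)=(-0.130167, -0.361856) → end (x,ẋ)=(-1.191365, -4.832946)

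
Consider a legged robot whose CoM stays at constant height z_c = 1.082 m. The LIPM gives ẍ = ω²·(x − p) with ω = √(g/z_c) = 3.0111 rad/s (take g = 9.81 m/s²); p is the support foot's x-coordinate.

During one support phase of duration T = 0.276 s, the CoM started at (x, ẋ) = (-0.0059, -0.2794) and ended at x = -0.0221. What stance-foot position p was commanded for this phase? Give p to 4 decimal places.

p = -0.1976

ωT = 3.0111·0.276 = 0.831064; cosh(ωT) = 1.365672, sinh(ωT) = 0.930087
x(T) = p + (x₀−p)·cosh(ωT) + (ẋ₀/ω)·sinh(ωT) ⇒ p·(1 − cosh) = x(T) − x₀·cosh − (ẋ₀/ω)·sinh
numerator   = -0.0221 − (-0.0059)·1.365672 − (-0.2794/3.0111)·0.930087 = 0.072260
denominator = 1 − 1.365672 = -0.365672
p = 0.072260 / -0.365672 = -0.1976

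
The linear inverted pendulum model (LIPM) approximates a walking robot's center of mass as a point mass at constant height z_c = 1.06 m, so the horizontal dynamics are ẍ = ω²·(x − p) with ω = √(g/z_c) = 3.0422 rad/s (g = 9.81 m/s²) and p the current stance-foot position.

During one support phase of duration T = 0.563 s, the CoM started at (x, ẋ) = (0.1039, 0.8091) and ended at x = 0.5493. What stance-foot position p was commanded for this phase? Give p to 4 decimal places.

p = 0.2477

ωT = 3.0422·0.563 = 1.712759; cosh(ωT) = 2.862301, sinh(ωT) = 2.681934
x(T) = p + (x₀−p)·cosh(ωT) + (ẋ₀/ω)·sinh(ωT) ⇒ p·(1 − cosh) = x(T) − x₀·cosh − (ẋ₀/ω)·sinh
numerator   = 0.5493 − (0.1039)·2.862301 − (0.8091/3.0422)·2.681934 = -0.461377
denominator = 1 − 2.862301 = -1.862301
p = -0.461377 / -1.862301 = 0.2477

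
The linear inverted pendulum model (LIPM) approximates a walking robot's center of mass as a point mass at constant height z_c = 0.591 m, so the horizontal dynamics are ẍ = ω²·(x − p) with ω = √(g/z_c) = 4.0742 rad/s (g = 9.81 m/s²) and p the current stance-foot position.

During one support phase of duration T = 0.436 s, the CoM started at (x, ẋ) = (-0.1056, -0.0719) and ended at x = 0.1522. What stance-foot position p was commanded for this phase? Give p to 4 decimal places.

p = -0.2569

ωT = 4.0742·0.436 = 1.776351; cosh(ωT) = 3.038757, sinh(ωT) = 2.869502
x(T) = p + (x₀−p)·cosh(ωT) + (ẋ₀/ω)·sinh(ωT) ⇒ p·(1 − cosh) = x(T) − x₀·cosh − (ẋ₀/ω)·sinh
numerator   = 0.1522 − (-0.1056)·3.038757 − (-0.0719/4.0742)·2.869502 = 0.523733
denominator = 1 − 3.038757 = -2.038757
p = 0.523733 / -2.038757 = -0.2569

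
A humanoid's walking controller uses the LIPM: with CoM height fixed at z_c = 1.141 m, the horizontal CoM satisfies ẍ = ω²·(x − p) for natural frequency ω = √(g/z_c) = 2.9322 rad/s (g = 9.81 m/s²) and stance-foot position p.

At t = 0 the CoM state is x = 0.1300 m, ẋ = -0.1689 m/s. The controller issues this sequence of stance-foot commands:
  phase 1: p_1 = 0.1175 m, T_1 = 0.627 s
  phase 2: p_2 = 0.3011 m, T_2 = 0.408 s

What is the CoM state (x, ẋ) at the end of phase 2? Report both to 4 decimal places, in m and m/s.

phase 1: p=0.1175, T=0.627, ωT=1.838489, cosh=3.223046, sinh=3.063988; start (x,ẋ)=(0.130000, -0.168900) → end (x,ẋ)=(-0.018703, -0.432070)
phase 2: p=0.3011, T=0.408, ωT=1.196338, cosh=1.805139, sinh=1.502840; start (x,ẋ)=(-0.018703, -0.432070) → end (x,ẋ)=(-0.497638, -2.189199)

x = -0.4976, ẋ = -2.1892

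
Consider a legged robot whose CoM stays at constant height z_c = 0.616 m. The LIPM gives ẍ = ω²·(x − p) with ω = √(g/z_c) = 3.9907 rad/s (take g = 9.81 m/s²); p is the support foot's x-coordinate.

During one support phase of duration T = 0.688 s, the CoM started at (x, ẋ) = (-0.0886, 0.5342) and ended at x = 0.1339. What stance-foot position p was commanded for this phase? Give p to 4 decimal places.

ωT = 3.9907·0.688 = 2.745602; cosh(ωT) = 7.819095, sinh(ωT) = 7.754885
x(T) = p + (x₀−p)·cosh(ωT) + (ẋ₀/ω)·sinh(ωT) ⇒ p·(1 − cosh) = x(T) − x₀·cosh − (ẋ₀/ω)·sinh
numerator   = 0.1339 − (-0.0886)·7.819095 − (0.5342/3.9907)·7.754885 = -0.211407
denominator = 1 − 7.819095 = -6.819095
p = -0.211407 / -6.819095 = 0.0310

p = 0.0310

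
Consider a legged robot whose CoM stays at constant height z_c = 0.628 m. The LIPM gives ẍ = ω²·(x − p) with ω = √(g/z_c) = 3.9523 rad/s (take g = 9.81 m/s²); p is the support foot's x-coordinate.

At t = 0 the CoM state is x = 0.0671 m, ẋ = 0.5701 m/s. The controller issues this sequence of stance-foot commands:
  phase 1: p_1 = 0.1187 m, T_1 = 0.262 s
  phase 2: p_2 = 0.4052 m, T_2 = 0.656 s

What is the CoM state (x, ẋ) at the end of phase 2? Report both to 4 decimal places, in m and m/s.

phase 1: p=0.1187, T=0.262, ωT=1.035503, cosh=1.585785, sinh=1.230737; start (x,ẋ)=(0.067100, 0.570100) → end (x,ẋ)=(0.214401, 0.653061)
phase 2: p=0.4052, T=0.656, ωT=2.592709, cosh=6.720373, sinh=6.645556; start (x,ẋ)=(0.214401, 0.653061) → end (x,ẋ)=(0.221045, -0.622559)

x = 0.2210, ẋ = -0.6226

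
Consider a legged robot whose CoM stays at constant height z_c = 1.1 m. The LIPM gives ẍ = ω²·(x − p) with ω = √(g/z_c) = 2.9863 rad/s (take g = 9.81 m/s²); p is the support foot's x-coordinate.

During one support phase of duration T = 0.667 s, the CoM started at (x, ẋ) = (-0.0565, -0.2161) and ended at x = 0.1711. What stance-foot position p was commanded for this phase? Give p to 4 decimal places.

ωT = 2.9863·0.667 = 1.991862; cosh(ωT) = 3.732805, sinh(ωT) = 3.596364
x(T) = p + (x₀−p)·cosh(ωT) + (ẋ₀/ω)·sinh(ωT) ⇒ p·(1 − cosh) = x(T) − x₀·cosh − (ẋ₀/ω)·sinh
numerator   = 0.1711 − (-0.0565)·3.732805 − (-0.2161/2.9863)·3.596364 = 0.642250
denominator = 1 − 3.732805 = -2.732805
p = 0.642250 / -2.732805 = -0.2350

p = -0.2350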